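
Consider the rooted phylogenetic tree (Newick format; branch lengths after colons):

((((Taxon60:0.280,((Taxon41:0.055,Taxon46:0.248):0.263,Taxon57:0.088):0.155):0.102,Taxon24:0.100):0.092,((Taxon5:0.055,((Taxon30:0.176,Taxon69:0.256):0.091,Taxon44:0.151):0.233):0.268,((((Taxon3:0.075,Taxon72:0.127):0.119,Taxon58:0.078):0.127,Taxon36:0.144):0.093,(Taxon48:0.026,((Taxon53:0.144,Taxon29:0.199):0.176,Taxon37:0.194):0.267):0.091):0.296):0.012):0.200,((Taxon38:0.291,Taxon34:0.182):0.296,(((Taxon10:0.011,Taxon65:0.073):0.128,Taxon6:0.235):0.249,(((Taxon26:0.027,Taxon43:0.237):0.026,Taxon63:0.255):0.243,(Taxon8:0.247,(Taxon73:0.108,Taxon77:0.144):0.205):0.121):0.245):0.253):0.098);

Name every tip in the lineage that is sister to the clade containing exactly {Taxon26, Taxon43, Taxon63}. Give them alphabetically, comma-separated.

Taxon73, Taxon77, Taxon8

The clade containing exactly {Taxon26, Taxon43, Taxon63} attaches to the tree at the node subtending (((Taxon26,Taxon43),Taxon63),(Taxon8,(Taxon73,Taxon77))).
The other lineage descending from that same node — the sister group — is (Taxon8,(Taxon73,Taxon77)); its 3 tips in alphabetical order are the answer.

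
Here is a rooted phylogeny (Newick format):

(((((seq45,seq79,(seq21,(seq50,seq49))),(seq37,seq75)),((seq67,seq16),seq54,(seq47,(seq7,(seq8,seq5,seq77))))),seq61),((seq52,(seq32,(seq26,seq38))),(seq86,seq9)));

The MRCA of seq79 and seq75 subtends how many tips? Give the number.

The MRCA of seq79 and seq75 is the node subtending ((seq45,seq79,(seq21,(seq50,seq49))),(seq37,seq75)).
That clade contains 7 terminal taxa: seq21, seq37, seq45, seq49, seq50, seq75, seq79.

7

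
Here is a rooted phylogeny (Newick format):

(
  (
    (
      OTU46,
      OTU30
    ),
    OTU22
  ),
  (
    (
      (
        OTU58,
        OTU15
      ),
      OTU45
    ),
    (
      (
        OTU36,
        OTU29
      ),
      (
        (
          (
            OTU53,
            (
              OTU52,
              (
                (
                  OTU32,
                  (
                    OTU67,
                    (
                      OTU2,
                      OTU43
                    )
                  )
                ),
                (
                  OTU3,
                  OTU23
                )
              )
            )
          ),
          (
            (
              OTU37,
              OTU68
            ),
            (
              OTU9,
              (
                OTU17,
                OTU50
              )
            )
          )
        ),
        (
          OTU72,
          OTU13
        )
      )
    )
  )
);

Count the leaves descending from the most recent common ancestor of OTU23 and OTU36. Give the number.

17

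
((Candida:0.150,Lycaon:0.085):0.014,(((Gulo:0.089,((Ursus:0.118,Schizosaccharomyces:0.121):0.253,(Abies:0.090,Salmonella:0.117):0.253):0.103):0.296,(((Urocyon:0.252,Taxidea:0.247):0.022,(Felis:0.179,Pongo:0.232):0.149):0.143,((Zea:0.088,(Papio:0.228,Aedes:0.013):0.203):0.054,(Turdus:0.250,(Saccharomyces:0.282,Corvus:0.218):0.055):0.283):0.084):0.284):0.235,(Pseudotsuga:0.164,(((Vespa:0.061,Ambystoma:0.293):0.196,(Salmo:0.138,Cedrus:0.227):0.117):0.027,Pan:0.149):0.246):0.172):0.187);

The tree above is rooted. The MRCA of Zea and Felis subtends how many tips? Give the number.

10

The MRCA of Zea and Felis is the node subtending (((Urocyon,Taxidea),(Felis,Pongo)),((Zea,(Papio,Aedes)),(Turdus,(Saccharomyces,Corvus)))).
That clade contains 10 terminal taxa: Aedes, Corvus, Felis, Papio, Pongo, Saccharomyces, Taxidea, Turdus, Urocyon, Zea.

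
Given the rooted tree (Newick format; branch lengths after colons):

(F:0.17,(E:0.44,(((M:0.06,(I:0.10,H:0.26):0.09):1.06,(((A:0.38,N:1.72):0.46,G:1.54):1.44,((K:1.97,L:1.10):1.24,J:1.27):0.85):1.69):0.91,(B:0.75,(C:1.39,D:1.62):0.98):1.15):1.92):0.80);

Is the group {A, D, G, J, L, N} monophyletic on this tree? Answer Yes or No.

No

The MRCA of the listed taxa subtends (((M,(I,H)),(((A,N),G),((K,L),J))),(B,(C,D))).
That clade also contains B, C, H, I, K, M, which are not in the proposed group, so the group is not monophyletic.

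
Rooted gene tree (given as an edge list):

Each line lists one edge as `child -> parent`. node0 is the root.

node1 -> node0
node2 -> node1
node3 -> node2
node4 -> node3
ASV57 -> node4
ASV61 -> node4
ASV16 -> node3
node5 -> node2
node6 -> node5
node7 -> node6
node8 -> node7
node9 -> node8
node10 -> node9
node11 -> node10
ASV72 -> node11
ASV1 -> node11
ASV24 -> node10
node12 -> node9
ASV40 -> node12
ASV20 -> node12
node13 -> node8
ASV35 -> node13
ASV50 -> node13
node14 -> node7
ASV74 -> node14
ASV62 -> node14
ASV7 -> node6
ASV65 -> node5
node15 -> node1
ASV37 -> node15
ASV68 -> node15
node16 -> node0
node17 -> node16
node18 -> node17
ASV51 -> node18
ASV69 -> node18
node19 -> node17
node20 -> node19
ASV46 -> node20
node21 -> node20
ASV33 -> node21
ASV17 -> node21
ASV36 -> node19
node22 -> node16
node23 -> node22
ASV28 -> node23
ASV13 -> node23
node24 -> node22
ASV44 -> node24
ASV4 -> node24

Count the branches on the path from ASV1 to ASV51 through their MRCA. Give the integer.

14

The MRCA of ASV1 and ASV51 is the root of the tree.
From ASV1 up to that node: 10 branches. From ASV51 up to the same node: 4 branches. Total: 10 + 4 = 14.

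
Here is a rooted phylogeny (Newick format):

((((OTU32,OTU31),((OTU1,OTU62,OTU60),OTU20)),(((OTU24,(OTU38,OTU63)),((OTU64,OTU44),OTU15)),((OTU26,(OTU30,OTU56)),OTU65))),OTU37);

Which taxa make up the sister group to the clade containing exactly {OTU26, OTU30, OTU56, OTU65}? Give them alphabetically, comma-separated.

The clade containing exactly {OTU26, OTU30, OTU56, OTU65} attaches to the tree at the node subtending (((OTU24,(OTU38,OTU63)),((OTU64,OTU44),OTU15)),((OTU26,(OTU30,OTU56)),OTU65)).
The other lineage descending from that same node — the sister group — is ((OTU24,(OTU38,OTU63)),((OTU64,OTU44),OTU15)); its 6 tips in alphabetical order are the answer.

OTU15, OTU24, OTU38, OTU44, OTU63, OTU64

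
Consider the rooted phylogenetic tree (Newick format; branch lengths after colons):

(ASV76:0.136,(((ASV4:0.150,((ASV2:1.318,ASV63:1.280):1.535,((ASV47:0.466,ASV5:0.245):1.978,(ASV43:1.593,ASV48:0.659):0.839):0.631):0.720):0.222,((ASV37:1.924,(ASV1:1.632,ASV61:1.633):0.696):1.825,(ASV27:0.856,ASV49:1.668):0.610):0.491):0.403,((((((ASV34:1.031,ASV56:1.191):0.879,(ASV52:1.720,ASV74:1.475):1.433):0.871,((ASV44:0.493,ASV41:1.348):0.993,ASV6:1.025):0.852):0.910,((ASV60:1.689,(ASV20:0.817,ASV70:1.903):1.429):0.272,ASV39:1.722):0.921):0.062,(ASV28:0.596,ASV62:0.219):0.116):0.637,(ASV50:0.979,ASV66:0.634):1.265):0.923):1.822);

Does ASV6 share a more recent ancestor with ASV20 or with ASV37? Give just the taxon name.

ASV20

The MRCA of ASV6 and ASV20 subtends ((((ASV34,ASV56),(ASV52,ASV74)),((ASV44,ASV41),ASV6)),((ASV60,(ASV20,ASV70)),ASV39)) (11 taxa).
The MRCA of ASV6 and ASV37 subtends (((ASV4,((ASV2,ASV63),((ASV47,ASV5),(ASV43,ASV48)))),((ASV37,(ASV1,ASV61)),(ASV27,ASV49))),((((((ASV34,ASV56),(ASV52,ASV74)),((ASV44,ASV41),ASV6)),((ASV60,(ASV20,ASV70)),ASV39)),(ASV28,ASV62)),(ASV50,ASV66))) (27 taxa).
The first is nested inside the second, so ASV6 shares a more recent common ancestor with ASV20.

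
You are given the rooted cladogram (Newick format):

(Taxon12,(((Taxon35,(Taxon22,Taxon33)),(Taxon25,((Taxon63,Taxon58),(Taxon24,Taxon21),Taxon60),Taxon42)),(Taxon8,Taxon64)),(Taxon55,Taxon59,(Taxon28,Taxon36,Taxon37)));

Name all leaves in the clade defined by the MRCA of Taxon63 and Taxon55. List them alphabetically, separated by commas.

Tracing Taxon63: it sits inside (Taxon63,Taxon58).
Tracing Taxon55: it sits inside (Taxon55,Taxon59,(Taxon28,Taxon36,Taxon37)).
The smallest clade enclosing both is the whole tree (their MRCA is the root), so the answer is all 18 tips in alphabetical order.

Taxon12, Taxon21, Taxon22, Taxon24, Taxon25, Taxon28, Taxon33, Taxon35, Taxon36, Taxon37, Taxon42, Taxon55, Taxon58, Taxon59, Taxon60, Taxon63, Taxon64, Taxon8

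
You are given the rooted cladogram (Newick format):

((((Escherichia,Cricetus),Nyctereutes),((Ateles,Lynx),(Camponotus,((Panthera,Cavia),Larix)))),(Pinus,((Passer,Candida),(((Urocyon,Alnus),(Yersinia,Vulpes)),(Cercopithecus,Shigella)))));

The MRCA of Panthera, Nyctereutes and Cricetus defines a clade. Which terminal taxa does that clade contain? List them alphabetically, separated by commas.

Tracing Panthera: it sits inside (Panthera,Cavia).
Tracing Nyctereutes: it sits inside ((Escherichia,Cricetus),Nyctereutes).
Tracing Cricetus: it sits inside (Escherichia,Cricetus).
The smallest clade enclosing all 3 is (((Escherichia,Cricetus),Nyctereutes),((Ateles,Lynx),(Camponotus,((Panthera,Cavia),Larix)))); the answer is its 9 terminal taxa in alphabetical order.

Ateles, Camponotus, Cavia, Cricetus, Escherichia, Larix, Lynx, Nyctereutes, Panthera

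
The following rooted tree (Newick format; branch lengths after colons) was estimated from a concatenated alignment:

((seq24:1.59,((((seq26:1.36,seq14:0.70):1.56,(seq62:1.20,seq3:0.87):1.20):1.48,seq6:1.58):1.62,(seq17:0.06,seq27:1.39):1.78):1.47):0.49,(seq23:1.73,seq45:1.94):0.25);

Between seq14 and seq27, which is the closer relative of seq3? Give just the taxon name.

The MRCA of seq3 and seq14 subtends ((seq26,seq14),(seq62,seq3)) (4 taxa).
The MRCA of seq3 and seq27 subtends ((((seq26,seq14),(seq62,seq3)),seq6),(seq17,seq27)) (7 taxa).
The first is nested inside the second, so seq3 shares a more recent common ancestor with seq14.

seq14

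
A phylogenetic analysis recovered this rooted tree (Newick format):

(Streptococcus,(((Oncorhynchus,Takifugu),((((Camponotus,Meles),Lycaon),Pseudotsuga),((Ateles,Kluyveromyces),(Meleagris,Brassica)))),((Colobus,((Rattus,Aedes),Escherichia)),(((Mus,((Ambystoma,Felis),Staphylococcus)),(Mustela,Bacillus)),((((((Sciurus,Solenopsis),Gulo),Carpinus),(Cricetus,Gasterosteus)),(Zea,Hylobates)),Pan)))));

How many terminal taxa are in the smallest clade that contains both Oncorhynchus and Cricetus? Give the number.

The MRCA of Oncorhynchus and Cricetus is the node subtending (((Oncorhynchus,Takifugu),((((Camponotus,Meles),Lycaon),Pseudotsuga),((Ateles,Kluyveromyces),(Meleagris,Brassica)))),((Colobus,((Rattus,Aedes),Escherichia)),(((Mus,((Ambystoma,Felis),Staphylococcus)),(Mustela,Bacillus)),((((((Sciurus,Solenopsis),Gulo),Carpinus),(Cricetus,Gasterosteus)),(Zea,Hylobates)),Pan)))).
That clade contains 29 terminal taxa: Aedes, Ambystoma, Ateles, Bacillus, Brassica, Camponotus, Carpinus, Colobus, Cricetus, Escherichia, Felis, Gasterosteus, Gulo, Hylobates, Kluyveromyces, Lycaon, Meleagris, Meles, Mus, Mustela, Oncorhynchus, Pan, Pseudotsuga, Rattus, Sciurus, Solenopsis, Staphylococcus, Takifugu, Zea.

29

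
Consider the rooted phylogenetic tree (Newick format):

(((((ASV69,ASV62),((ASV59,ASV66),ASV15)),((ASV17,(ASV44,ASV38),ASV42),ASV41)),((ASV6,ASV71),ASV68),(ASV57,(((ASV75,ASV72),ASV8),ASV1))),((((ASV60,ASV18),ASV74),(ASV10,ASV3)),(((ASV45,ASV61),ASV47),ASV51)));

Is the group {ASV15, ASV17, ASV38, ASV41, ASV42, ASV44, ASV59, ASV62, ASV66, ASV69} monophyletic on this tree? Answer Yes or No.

Yes

The most recent common ancestor of these taxa subtends (((ASV69,ASV62),((ASV59,ASV66),ASV15)),((ASV17,(ASV44,ASV38),ASV42),ASV41)).
That clade has exactly 10 tips — every listed taxon and nothing else — so the group is monophyletic.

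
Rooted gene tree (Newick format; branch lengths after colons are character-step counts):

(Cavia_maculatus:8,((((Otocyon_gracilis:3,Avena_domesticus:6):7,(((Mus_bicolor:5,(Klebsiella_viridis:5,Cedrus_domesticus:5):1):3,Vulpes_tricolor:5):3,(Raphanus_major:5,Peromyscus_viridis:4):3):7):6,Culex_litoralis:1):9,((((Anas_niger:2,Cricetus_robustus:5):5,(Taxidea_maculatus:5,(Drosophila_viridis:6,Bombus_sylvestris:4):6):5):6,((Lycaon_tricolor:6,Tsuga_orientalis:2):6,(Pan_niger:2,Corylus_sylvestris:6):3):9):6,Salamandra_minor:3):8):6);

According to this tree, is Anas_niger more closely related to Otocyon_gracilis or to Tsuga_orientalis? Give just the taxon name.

Tsuga_orientalis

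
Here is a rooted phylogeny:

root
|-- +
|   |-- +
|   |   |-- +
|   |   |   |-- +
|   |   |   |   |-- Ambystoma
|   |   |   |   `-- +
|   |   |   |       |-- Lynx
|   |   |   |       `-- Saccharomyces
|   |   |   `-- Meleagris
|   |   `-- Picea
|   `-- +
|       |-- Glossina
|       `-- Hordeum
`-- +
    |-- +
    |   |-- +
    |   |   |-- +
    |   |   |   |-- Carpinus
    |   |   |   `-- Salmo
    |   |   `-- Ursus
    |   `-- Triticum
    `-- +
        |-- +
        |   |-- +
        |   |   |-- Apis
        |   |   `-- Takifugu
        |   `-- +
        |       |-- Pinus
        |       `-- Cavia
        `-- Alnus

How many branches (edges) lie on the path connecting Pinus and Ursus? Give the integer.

7

The MRCA of Pinus and Ursus is the node subtending ((((Carpinus,Salmo),Ursus),Triticum),(((Apis,Takifugu),(Pinus,Cavia)),Alnus)).
From Pinus up to that node: 4 branches. From Ursus up to the same node: 3 branches. Total: 4 + 3 = 7.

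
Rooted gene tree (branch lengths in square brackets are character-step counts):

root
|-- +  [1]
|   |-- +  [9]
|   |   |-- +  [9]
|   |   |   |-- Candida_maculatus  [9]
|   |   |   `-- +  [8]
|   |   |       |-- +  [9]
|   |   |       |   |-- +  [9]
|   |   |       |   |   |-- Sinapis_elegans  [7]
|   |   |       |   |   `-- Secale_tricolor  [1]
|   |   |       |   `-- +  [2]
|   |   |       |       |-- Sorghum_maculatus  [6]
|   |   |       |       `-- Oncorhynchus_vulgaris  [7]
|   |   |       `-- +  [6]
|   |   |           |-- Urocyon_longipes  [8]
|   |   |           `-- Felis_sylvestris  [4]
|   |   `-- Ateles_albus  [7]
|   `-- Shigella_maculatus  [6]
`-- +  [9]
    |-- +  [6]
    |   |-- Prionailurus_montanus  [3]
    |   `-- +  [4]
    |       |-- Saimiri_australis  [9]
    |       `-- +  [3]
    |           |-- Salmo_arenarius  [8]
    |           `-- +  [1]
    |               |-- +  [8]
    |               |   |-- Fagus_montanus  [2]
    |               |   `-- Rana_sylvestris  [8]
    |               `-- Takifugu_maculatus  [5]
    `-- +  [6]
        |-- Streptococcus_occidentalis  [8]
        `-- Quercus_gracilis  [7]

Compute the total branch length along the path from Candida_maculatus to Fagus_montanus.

61

The path runs Candida_maculatus → … → MRCA → … → Fagus_montanus; the MRCA is the root of the tree.
Branch lengths along that path: 9 + 9 + 9 + 1 + 9 + 6 + 4 + 3 + 1 + 8 + 2 = 61.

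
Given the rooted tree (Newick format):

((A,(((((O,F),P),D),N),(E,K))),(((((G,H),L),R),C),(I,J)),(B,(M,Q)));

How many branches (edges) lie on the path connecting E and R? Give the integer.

The MRCA of E and R is the root of the tree.
From E up to that node: 4 branches. From R up to the same node: 4 branches. Total: 4 + 4 = 8.

8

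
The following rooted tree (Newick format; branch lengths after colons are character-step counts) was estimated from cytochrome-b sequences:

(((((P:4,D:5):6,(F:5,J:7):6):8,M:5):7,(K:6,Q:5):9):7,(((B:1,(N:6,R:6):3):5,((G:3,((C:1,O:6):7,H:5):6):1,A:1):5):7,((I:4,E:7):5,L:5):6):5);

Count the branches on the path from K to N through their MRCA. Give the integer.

The MRCA of K and N is the root of the tree.
From K up to that node: 3 branches. From N up to the same node: 5 branches. Total: 3 + 5 = 8.

8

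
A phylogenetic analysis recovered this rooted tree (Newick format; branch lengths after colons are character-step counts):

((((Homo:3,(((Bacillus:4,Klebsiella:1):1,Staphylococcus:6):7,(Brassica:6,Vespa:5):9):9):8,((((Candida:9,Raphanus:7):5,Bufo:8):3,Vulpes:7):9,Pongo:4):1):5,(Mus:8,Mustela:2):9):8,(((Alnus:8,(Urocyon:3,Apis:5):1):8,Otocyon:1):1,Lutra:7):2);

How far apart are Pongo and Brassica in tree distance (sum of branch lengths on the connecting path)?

The path runs Pongo → … → MRCA → … → Brassica; the MRCA is the node subtending ((Homo,(((Bacillus,Klebsiella),Staphylococcus),(Brassica,Vespa))),((((Candida,Raphanus),Bufo),Vulpes),Pongo)).
Branch lengths along that path: 4 + 1 + 8 + 9 + 9 + 6 = 37.

37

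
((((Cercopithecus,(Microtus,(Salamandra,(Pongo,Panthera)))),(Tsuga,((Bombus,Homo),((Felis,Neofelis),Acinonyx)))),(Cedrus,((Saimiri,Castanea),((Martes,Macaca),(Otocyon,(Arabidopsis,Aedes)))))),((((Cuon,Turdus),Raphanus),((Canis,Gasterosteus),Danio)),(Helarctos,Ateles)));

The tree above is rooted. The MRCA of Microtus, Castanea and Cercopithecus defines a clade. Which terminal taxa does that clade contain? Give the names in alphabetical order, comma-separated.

Acinonyx, Aedes, Arabidopsis, Bombus, Castanea, Cedrus, Cercopithecus, Felis, Homo, Macaca, Martes, Microtus, Neofelis, Otocyon, Panthera, Pongo, Saimiri, Salamandra, Tsuga

Tracing Microtus: it sits inside (Microtus,(Salamandra,(Pongo,Panthera))).
Tracing Castanea: it sits inside (Saimiri,Castanea).
Tracing Cercopithecus: it sits inside (Cercopithecus,(Microtus,(Salamandra,(Pongo,Panthera)))).
The smallest clade enclosing all 3 is (((Cercopithecus,(Microtus,(Salamandra,(Pongo,Panthera)))),(Tsuga,((Bombus,Homo),((Felis,Neofelis),Acinonyx)))),(Cedrus,((Saimiri,Castanea),((Martes,Macaca),(Otocyon,(Arabidopsis,Aedes)))))); the answer is its 19 terminal taxa in alphabetical order.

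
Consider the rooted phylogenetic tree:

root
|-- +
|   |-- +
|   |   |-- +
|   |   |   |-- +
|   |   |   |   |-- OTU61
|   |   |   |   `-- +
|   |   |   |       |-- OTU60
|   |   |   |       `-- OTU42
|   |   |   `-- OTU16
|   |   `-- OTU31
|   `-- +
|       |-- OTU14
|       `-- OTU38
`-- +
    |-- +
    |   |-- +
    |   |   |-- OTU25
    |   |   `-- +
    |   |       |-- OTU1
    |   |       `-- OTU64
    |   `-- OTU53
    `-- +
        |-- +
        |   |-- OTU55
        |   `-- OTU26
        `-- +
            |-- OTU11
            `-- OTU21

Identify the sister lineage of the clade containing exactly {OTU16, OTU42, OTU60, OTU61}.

OTU31

The clade containing exactly {OTU16, OTU42, OTU60, OTU61} attaches to the tree at the node subtending (((OTU61,(OTU60,OTU42)),OTU16),OTU31).
The other lineage descending from that same node — the sister group — is the single tip OTU31.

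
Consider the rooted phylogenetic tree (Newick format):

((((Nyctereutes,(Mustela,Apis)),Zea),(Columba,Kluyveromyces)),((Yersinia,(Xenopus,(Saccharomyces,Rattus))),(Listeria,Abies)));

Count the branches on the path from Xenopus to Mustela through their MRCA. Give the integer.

9

The MRCA of Xenopus and Mustela is the root of the tree.
From Xenopus up to that node: 4 branches. From Mustela up to the same node: 5 branches. Total: 4 + 5 = 9.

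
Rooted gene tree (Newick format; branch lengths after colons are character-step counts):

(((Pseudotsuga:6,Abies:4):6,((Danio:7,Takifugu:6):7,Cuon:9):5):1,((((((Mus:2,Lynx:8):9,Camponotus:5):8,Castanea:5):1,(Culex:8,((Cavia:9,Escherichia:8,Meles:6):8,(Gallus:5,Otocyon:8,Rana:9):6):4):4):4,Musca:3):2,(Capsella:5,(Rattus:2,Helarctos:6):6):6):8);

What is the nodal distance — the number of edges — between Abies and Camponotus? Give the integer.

9

The MRCA of Abies and Camponotus is the root of the tree.
From Abies up to that node: 3 branches. From Camponotus up to the same node: 6 branches. Total: 3 + 6 = 9.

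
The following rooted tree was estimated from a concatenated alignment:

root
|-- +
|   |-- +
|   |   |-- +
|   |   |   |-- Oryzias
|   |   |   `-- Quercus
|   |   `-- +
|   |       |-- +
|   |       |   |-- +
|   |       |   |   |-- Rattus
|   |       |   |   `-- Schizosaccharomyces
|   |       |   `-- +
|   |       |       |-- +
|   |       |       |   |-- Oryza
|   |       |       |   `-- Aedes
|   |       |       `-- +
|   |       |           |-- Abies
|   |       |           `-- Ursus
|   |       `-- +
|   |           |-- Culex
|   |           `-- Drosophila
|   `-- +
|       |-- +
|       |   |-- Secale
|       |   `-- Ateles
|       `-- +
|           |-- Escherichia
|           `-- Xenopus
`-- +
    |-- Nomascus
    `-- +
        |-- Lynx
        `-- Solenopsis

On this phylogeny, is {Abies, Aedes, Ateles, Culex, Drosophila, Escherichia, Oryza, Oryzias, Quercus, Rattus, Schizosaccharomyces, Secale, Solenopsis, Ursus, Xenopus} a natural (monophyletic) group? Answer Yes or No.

No

The MRCA of the listed taxa is the root, so the smallest clade containing them is the whole tree.
That clade also contains Lynx, Nomascus, which are not in the proposed group, so the group is not monophyletic.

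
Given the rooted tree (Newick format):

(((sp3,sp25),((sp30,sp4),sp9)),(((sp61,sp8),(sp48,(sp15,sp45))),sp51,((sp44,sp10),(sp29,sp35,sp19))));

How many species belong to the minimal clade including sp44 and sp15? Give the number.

The MRCA of sp44 and sp15 is the node subtending (((sp61,sp8),(sp48,(sp15,sp45))),sp51,((sp44,sp10),(sp29,sp35,sp19))).
That clade contains 11 terminal taxa: sp10, sp15, sp19, sp29, sp35, sp44, sp45, sp48, sp51, sp61, sp8.

11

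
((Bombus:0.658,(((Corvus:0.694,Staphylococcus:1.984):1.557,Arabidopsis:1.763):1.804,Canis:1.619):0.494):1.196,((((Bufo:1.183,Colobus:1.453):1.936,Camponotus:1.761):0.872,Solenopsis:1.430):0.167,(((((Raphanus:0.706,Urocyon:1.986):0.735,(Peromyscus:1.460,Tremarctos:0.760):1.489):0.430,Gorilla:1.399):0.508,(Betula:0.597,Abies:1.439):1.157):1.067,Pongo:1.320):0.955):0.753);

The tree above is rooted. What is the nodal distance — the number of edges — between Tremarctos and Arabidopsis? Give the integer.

11

The MRCA of Tremarctos and Arabidopsis is the root of the tree.
From Tremarctos up to that node: 7 branches. From Arabidopsis up to the same node: 4 branches. Total: 7 + 4 = 11.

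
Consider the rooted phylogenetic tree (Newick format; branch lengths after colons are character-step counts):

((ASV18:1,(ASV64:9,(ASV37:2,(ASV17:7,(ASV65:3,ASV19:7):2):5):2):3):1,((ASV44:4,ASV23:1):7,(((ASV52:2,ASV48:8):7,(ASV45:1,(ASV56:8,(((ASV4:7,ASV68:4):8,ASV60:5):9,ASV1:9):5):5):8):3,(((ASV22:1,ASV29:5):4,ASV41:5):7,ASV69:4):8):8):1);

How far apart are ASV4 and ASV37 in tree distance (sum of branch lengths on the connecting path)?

The path runs ASV4 → … → MRCA → … → ASV37; the MRCA is the root of the tree.
Branch lengths along that path: 7 + 8 + 9 + 5 + 5 + 8 + 3 + 8 + 1 + 1 + 3 + 2 + 2 = 62.

62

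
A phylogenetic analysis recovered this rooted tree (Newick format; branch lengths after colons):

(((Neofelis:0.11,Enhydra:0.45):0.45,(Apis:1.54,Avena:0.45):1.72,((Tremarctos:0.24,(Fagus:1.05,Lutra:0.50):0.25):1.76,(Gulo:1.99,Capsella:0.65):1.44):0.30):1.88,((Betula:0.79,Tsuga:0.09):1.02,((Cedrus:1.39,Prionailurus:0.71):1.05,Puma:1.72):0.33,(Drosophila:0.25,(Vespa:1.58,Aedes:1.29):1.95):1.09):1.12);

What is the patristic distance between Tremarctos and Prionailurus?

The path runs Tremarctos → … → MRCA → … → Prionailurus; the MRCA is the root of the tree.
Branch lengths along that path: 0.24 + 1.76 + 0.30 + 1.88 + 1.12 + 0.33 + 1.05 + 0.71 = 7.39.

7.39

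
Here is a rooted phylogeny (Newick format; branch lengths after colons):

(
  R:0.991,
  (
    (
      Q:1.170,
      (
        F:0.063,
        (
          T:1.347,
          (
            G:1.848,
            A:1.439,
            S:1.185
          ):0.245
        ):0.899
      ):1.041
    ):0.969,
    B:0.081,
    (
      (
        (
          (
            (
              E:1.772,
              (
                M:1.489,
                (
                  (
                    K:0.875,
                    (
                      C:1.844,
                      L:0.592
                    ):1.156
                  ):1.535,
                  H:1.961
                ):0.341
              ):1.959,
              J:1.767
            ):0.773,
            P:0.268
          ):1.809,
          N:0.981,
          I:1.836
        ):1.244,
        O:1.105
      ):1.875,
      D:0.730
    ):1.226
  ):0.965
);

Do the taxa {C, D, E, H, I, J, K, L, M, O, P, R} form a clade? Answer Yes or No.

No

The MRCA of the listed taxa is the root, so the smallest clade containing them is the whole tree.
That clade also contains A, B, F, G, N, Q, S, T, which are not in the proposed group, so the group is not monophyletic.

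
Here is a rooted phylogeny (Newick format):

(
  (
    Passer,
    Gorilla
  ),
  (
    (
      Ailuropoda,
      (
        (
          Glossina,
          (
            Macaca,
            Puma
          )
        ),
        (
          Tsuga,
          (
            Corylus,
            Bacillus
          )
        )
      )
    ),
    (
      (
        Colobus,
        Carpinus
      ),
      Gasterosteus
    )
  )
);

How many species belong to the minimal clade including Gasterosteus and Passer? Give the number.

The MRCA of Gasterosteus and Passer is the root, so the clade is the entire tree.
That clade contains 12 terminal taxa: Ailuropoda, Bacillus, Carpinus, Colobus, Corylus, Gasterosteus, Glossina, Gorilla, Macaca, Passer, Puma, Tsuga.

12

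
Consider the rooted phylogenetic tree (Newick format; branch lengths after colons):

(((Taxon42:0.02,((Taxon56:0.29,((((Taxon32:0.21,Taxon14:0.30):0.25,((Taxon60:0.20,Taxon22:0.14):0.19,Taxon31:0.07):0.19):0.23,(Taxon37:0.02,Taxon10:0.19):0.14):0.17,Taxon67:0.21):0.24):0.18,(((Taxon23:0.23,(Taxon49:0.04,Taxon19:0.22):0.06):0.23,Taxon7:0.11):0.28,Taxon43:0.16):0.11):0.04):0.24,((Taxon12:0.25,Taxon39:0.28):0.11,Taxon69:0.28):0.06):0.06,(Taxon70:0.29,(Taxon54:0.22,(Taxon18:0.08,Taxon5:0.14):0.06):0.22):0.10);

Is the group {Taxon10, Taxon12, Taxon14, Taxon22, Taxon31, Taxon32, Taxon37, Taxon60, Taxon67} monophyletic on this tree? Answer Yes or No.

The MRCA of the listed taxa subtends ((Taxon42,((Taxon56,((((Taxon32,Taxon14),((Taxon60,Taxon22),Taxon31)),(Taxon37,Taxon10)),Taxon67)),(((Taxon23,(Taxon49,Taxon19)),Taxon7),Taxon43))),((Taxon12,Taxon39),Taxon69)).
That clade also contains Taxon19, Taxon23, Taxon39, Taxon42, Taxon43, Taxon49, Taxon56, Taxon69, Taxon7, which are not in the proposed group, so the group is not monophyletic.

No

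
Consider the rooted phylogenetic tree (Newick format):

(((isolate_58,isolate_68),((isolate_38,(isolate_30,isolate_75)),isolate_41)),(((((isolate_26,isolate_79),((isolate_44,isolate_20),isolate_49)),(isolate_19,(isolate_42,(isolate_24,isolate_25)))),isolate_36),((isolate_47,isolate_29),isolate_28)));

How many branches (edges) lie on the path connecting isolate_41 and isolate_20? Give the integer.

10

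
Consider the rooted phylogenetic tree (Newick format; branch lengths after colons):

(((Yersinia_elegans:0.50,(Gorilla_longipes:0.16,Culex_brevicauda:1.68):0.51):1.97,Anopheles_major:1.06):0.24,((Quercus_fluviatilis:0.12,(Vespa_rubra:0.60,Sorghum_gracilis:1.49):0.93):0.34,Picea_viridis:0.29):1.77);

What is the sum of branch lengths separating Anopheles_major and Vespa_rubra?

4.94

The path runs Anopheles_major → … → MRCA → … → Vespa_rubra; the MRCA is the root of the tree.
Branch lengths along that path: 1.06 + 0.24 + 1.77 + 0.34 + 0.93 + 0.60 = 4.94.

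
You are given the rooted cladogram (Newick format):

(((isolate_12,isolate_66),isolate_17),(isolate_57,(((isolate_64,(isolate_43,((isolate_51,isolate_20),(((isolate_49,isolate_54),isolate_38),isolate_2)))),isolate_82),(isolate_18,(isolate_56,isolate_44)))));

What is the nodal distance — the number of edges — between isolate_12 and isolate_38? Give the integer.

The MRCA of isolate_12 and isolate_38 is the root of the tree.
From isolate_12 up to that node: 3 branches. From isolate_38 up to the same node: 9 branches. Total: 3 + 9 = 12.

12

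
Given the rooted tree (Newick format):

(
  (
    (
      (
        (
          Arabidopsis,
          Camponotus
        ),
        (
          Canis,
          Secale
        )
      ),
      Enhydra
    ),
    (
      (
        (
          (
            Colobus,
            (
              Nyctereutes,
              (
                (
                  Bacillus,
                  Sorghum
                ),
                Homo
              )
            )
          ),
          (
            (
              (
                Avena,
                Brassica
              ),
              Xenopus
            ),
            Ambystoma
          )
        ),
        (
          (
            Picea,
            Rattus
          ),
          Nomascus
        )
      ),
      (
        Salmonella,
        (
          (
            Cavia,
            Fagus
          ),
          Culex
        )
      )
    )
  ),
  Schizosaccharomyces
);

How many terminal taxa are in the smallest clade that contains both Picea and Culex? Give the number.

The MRCA of Picea and Culex is the node subtending ((((Colobus,(Nyctereutes,((Bacillus,Sorghum),Homo))),(((Avena,Brassica),Xenopus),Ambystoma)),((Picea,Rattus),Nomascus)),(Salmonella,((Cavia,Fagus),Culex))).
That clade contains 16 terminal taxa: Ambystoma, Avena, Bacillus, Brassica, Cavia, Colobus, Culex, Fagus, Homo, Nomascus, Nyctereutes, Picea, Rattus, Salmonella, Sorghum, Xenopus.

16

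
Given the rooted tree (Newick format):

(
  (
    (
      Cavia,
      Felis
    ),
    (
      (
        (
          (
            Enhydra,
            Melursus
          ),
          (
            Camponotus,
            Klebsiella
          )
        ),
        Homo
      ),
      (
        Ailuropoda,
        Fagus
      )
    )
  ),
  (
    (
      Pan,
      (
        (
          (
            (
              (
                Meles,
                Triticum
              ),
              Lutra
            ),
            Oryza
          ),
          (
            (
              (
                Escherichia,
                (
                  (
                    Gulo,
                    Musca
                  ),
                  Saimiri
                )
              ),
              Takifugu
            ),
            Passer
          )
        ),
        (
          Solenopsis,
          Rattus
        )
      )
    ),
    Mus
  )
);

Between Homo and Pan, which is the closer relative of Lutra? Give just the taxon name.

Pan

The MRCA of Lutra and Pan subtends (Pan,(((((Meles,Triticum),Lutra),Oryza),(((Escherichia,((Gulo,Musca),Saimiri)),Takifugu),Passer)),(Solenopsis,Rattus))) (13 taxa).
The MRCA of Lutra and Homo is the root, subtending the entire tree (23 taxa).
The first is nested inside the second, so Lutra shares a more recent common ancestor with Pan.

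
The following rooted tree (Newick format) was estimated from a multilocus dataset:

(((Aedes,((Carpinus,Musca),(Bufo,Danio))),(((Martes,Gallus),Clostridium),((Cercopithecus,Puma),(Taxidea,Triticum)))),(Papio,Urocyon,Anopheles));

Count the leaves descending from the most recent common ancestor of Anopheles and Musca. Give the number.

15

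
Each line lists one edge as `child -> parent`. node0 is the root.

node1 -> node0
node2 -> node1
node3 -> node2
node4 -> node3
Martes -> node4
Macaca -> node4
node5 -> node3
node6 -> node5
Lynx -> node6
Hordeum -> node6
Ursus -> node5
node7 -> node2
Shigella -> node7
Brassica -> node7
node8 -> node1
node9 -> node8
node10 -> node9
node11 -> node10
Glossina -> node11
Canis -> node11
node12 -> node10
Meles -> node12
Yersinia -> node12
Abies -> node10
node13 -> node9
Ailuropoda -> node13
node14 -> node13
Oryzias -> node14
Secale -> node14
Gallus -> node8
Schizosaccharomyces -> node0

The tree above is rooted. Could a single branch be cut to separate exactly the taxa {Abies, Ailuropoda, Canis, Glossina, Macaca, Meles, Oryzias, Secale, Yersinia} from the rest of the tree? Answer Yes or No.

No

The MRCA of the listed taxa subtends ((((Martes,Macaca),((Lynx,Hordeum),Ursus)),(Shigella,Brassica)),((((Glossina,Canis),(Meles,Yersinia),Abies),(Ailuropoda,(Oryzias,Secale))),Gallus)).
That clade also contains Brassica, Gallus, Hordeum, Lynx, Martes, Shigella, Ursus, which are not in the proposed group, so the group is not monophyletic.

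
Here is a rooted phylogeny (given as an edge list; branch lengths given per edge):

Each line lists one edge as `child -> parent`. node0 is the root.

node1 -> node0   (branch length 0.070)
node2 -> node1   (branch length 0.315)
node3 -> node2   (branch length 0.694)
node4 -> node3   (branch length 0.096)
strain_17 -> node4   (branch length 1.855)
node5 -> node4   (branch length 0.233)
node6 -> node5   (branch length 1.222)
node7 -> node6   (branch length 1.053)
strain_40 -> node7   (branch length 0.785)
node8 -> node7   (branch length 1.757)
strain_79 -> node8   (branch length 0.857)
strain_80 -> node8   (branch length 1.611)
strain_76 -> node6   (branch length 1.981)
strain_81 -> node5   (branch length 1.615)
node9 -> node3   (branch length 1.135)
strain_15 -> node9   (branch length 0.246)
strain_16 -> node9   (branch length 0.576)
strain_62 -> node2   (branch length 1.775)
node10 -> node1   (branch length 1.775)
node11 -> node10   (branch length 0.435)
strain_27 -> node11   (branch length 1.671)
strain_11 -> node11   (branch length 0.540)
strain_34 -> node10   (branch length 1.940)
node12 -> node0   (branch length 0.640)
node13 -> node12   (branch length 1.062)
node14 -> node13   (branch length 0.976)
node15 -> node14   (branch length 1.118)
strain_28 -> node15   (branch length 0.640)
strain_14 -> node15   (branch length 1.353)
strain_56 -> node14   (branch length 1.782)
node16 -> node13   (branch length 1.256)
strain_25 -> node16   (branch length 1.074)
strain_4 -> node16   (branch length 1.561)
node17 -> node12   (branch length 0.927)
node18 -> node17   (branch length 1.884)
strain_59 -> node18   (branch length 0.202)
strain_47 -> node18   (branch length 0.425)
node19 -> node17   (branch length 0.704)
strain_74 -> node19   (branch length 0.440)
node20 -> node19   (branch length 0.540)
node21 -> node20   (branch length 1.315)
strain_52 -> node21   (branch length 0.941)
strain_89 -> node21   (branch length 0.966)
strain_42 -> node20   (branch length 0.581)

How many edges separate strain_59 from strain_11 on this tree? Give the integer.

8

The MRCA of strain_59 and strain_11 is the root of the tree.
From strain_59 up to that node: 4 branches. From strain_11 up to the same node: 4 branches. Total: 4 + 4 = 8.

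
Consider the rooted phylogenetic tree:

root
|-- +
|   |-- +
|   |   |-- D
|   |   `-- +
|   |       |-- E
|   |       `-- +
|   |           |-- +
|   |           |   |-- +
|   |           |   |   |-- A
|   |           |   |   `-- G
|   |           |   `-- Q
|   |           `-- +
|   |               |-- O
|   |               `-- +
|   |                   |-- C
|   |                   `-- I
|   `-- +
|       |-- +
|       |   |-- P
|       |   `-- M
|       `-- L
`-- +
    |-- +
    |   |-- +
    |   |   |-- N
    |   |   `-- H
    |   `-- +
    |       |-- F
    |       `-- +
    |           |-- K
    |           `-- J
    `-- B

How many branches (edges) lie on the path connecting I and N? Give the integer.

11

The MRCA of I and N is the root of the tree.
From I up to that node: 7 branches. From N up to the same node: 4 branches. Total: 7 + 4 = 11.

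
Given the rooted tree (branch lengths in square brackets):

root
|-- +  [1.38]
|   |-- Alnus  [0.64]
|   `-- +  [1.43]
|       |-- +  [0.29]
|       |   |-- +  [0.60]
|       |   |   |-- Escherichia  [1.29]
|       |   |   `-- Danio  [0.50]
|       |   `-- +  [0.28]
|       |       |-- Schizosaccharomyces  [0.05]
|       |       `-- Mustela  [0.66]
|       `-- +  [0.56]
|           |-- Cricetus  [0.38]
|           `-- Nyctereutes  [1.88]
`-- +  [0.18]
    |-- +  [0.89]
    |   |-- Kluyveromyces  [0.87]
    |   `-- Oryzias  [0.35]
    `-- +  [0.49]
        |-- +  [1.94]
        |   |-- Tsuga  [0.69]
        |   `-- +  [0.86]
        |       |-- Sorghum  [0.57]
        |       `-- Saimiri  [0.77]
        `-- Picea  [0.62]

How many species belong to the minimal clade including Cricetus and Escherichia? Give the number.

6

The MRCA of Cricetus and Escherichia is the node subtending (((Escherichia,Danio),(Schizosaccharomyces,Mustela)),(Cricetus,Nyctereutes)).
That clade contains 6 terminal taxa: Cricetus, Danio, Escherichia, Mustela, Nyctereutes, Schizosaccharomyces.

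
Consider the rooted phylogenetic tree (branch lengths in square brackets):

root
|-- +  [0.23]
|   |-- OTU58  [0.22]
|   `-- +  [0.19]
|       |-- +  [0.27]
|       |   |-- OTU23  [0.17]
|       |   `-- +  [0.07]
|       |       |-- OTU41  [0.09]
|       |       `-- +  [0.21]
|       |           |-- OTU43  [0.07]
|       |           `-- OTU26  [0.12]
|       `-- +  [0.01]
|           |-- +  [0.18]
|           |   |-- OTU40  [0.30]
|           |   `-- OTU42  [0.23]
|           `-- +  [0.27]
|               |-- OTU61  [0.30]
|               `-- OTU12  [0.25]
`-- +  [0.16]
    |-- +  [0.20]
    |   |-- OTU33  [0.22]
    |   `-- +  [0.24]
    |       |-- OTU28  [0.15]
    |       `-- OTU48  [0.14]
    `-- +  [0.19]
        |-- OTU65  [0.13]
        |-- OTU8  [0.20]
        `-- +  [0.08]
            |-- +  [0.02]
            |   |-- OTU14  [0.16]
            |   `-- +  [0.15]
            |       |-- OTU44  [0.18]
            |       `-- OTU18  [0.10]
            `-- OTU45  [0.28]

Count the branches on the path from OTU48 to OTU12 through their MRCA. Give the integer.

9

The MRCA of OTU48 and OTU12 is the root of the tree.
From OTU48 up to that node: 4 branches. From OTU12 up to the same node: 5 branches. Total: 4 + 5 = 9.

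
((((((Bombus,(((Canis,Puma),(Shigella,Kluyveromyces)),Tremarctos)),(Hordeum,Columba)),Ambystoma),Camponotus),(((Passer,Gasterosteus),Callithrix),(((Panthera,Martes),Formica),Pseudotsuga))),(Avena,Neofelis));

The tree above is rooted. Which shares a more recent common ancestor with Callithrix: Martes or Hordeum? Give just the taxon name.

The MRCA of Callithrix and Martes subtends (((Passer,Gasterosteus),Callithrix),(((Panthera,Martes),Formica),Pseudotsuga)) (7 taxa).
The MRCA of Callithrix and Hordeum subtends (((((Bombus,(((Canis,Puma),(Shigella,Kluyveromyces)),Tremarctos)),(Hordeum,Columba)),Ambystoma),Camponotus),(((Passer,Gasterosteus),Callithrix),(((Panthera,Martes),Formica),Pseudotsuga))) (17 taxa).
The first is nested inside the second, so Callithrix shares a more recent common ancestor with Martes.

Martes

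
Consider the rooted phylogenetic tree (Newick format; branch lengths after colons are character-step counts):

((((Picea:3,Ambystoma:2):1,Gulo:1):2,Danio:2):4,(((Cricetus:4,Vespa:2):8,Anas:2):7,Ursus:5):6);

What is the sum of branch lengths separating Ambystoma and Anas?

The path runs Ambystoma → … → MRCA → … → Anas; the MRCA is the root of the tree.
Branch lengths along that path: 2 + 1 + 2 + 4 + 6 + 7 + 2 = 24.

24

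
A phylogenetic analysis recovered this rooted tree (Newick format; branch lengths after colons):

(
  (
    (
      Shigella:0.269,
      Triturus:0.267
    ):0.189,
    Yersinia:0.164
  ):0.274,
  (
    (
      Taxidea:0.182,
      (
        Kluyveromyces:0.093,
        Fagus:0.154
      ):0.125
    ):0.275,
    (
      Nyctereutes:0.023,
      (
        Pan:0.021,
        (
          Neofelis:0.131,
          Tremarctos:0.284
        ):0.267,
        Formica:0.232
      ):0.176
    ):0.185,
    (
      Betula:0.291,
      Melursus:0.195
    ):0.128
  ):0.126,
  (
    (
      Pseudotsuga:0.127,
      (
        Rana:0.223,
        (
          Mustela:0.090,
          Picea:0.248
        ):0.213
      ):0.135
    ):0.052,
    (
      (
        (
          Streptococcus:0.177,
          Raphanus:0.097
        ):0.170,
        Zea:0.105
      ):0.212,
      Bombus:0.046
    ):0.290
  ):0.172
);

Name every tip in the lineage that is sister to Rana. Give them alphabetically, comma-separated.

Mustela, Picea

Rana attaches to the tree at the node subtending (Rana,(Mustela,Picea)).
The other lineage descending from that same node — the sister group — is (Mustela,Picea); its 2 tips in alphabetical order are the answer.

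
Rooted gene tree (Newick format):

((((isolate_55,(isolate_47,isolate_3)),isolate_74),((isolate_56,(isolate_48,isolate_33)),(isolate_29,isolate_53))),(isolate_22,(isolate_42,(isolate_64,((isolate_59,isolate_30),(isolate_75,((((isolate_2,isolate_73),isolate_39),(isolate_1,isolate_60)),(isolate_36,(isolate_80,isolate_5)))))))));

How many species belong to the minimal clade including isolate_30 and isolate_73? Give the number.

11

The MRCA of isolate_30 and isolate_73 is the node subtending ((isolate_59,isolate_30),(isolate_75,((((isolate_2,isolate_73),isolate_39),(isolate_1,isolate_60)),(isolate_36,(isolate_80,isolate_5))))).
That clade contains 11 terminal taxa: isolate_1, isolate_2, isolate_30, isolate_36, isolate_39, isolate_5, isolate_59, isolate_60, isolate_73, isolate_75, isolate_80.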